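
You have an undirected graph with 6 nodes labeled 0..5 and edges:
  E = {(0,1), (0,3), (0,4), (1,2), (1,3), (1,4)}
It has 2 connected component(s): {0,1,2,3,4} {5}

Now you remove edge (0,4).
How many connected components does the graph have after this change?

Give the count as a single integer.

Answer: 2

Derivation:
Initial component count: 2
Remove (0,4): not a bridge. Count unchanged: 2.
  After removal, components: {0,1,2,3,4} {5}
New component count: 2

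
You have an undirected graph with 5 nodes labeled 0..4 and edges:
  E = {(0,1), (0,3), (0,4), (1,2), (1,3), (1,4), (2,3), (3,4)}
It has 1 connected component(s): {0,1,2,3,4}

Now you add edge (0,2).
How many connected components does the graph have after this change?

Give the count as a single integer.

Answer: 1

Derivation:
Initial component count: 1
Add (0,2): endpoints already in same component. Count unchanged: 1.
New component count: 1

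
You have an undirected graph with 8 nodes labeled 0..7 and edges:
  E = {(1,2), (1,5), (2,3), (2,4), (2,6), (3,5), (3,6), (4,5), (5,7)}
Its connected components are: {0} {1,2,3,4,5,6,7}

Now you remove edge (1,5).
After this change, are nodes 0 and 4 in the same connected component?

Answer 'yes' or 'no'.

Initial components: {0} {1,2,3,4,5,6,7}
Removing edge (1,5): not a bridge — component count unchanged at 2.
New components: {0} {1,2,3,4,5,6,7}
Are 0 and 4 in the same component? no

Answer: no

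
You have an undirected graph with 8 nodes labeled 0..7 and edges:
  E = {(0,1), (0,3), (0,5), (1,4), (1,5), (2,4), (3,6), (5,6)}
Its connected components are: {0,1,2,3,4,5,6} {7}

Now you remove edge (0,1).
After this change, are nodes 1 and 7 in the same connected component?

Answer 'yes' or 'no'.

Answer: no

Derivation:
Initial components: {0,1,2,3,4,5,6} {7}
Removing edge (0,1): not a bridge — component count unchanged at 2.
New components: {0,1,2,3,4,5,6} {7}
Are 1 and 7 in the same component? no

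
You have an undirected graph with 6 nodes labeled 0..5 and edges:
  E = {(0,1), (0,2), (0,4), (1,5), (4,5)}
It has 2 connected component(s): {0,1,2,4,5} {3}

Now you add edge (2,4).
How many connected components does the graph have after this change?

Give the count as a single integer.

Initial component count: 2
Add (2,4): endpoints already in same component. Count unchanged: 2.
New component count: 2

Answer: 2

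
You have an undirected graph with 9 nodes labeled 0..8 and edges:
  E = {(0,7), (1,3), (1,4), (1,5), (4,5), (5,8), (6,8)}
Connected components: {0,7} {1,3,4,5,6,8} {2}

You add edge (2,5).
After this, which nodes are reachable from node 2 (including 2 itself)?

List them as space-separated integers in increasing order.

Before: nodes reachable from 2: {2}
Adding (2,5): merges 2's component with another. Reachability grows.
After: nodes reachable from 2: {1,2,3,4,5,6,8}

Answer: 1 2 3 4 5 6 8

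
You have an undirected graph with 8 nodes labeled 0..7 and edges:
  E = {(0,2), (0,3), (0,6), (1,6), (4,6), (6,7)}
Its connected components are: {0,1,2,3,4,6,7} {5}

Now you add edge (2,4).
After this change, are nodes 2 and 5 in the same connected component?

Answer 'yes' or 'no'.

Initial components: {0,1,2,3,4,6,7} {5}
Adding edge (2,4): both already in same component {0,1,2,3,4,6,7}. No change.
New components: {0,1,2,3,4,6,7} {5}
Are 2 and 5 in the same component? no

Answer: no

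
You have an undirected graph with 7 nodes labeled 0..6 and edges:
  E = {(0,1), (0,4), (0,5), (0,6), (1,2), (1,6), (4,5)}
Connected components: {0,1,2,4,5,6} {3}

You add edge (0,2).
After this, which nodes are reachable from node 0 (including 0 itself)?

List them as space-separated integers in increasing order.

Before: nodes reachable from 0: {0,1,2,4,5,6}
Adding (0,2): both endpoints already in same component. Reachability from 0 unchanged.
After: nodes reachable from 0: {0,1,2,4,5,6}

Answer: 0 1 2 4 5 6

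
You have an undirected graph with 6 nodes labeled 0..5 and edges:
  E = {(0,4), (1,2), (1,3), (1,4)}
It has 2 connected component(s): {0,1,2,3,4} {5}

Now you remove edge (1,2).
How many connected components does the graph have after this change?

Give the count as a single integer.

Answer: 3

Derivation:
Initial component count: 2
Remove (1,2): it was a bridge. Count increases: 2 -> 3.
  After removal, components: {0,1,3,4} {2} {5}
New component count: 3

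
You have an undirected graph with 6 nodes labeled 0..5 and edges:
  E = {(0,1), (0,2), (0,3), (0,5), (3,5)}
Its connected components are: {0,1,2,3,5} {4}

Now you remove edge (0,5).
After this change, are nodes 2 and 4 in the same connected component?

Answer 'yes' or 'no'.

Answer: no

Derivation:
Initial components: {0,1,2,3,5} {4}
Removing edge (0,5): not a bridge — component count unchanged at 2.
New components: {0,1,2,3,5} {4}
Are 2 and 4 in the same component? no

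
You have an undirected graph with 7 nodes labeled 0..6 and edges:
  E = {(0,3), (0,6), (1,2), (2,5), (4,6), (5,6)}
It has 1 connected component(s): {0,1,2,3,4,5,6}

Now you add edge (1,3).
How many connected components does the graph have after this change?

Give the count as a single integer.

Answer: 1

Derivation:
Initial component count: 1
Add (1,3): endpoints already in same component. Count unchanged: 1.
New component count: 1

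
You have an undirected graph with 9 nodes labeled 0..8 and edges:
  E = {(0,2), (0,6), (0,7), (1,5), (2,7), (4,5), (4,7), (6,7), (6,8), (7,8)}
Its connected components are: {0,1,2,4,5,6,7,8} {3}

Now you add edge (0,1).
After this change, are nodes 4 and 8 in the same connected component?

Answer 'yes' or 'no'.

Initial components: {0,1,2,4,5,6,7,8} {3}
Adding edge (0,1): both already in same component {0,1,2,4,5,6,7,8}. No change.
New components: {0,1,2,4,5,6,7,8} {3}
Are 4 and 8 in the same component? yes

Answer: yes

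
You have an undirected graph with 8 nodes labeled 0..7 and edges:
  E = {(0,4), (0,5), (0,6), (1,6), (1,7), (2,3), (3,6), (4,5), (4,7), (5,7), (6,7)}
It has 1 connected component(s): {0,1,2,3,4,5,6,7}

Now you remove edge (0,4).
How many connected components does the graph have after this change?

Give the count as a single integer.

Answer: 1

Derivation:
Initial component count: 1
Remove (0,4): not a bridge. Count unchanged: 1.
  After removal, components: {0,1,2,3,4,5,6,7}
New component count: 1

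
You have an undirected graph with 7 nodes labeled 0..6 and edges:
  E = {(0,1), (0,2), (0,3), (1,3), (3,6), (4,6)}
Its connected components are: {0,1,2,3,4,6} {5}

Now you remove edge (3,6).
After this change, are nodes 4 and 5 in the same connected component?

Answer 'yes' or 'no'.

Initial components: {0,1,2,3,4,6} {5}
Removing edge (3,6): it was a bridge — component count 2 -> 3.
New components: {0,1,2,3} {4,6} {5}
Are 4 and 5 in the same component? no

Answer: no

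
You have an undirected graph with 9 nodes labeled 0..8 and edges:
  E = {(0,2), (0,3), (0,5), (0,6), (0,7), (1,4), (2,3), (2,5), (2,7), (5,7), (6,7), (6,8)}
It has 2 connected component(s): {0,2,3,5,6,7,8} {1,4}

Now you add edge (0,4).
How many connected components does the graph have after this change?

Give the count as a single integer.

Answer: 1

Derivation:
Initial component count: 2
Add (0,4): merges two components. Count decreases: 2 -> 1.
New component count: 1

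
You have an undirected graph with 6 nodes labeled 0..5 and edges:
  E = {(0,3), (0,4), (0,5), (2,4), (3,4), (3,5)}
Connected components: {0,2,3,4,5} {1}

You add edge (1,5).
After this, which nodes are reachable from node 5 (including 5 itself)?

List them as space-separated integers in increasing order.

Before: nodes reachable from 5: {0,2,3,4,5}
Adding (1,5): merges 5's component with another. Reachability grows.
After: nodes reachable from 5: {0,1,2,3,4,5}

Answer: 0 1 2 3 4 5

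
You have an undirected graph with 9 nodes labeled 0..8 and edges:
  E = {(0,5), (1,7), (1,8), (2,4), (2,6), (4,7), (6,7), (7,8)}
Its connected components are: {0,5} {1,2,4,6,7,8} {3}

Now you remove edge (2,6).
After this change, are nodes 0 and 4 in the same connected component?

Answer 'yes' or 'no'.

Initial components: {0,5} {1,2,4,6,7,8} {3}
Removing edge (2,6): not a bridge — component count unchanged at 3.
New components: {0,5} {1,2,4,6,7,8} {3}
Are 0 and 4 in the same component? no

Answer: no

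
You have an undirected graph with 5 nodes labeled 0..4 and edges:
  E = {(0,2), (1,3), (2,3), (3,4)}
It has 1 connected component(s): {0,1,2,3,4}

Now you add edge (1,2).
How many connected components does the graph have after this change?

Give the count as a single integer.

Initial component count: 1
Add (1,2): endpoints already in same component. Count unchanged: 1.
New component count: 1

Answer: 1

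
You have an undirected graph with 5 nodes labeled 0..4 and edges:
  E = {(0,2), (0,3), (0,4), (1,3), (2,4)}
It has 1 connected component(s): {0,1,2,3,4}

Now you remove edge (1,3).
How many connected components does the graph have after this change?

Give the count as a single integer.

Initial component count: 1
Remove (1,3): it was a bridge. Count increases: 1 -> 2.
  After removal, components: {0,2,3,4} {1}
New component count: 2

Answer: 2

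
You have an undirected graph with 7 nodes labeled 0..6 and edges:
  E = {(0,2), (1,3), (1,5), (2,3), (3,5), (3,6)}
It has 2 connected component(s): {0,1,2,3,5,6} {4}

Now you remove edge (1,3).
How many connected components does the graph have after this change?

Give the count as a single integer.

Answer: 2

Derivation:
Initial component count: 2
Remove (1,3): not a bridge. Count unchanged: 2.
  After removal, components: {0,1,2,3,5,6} {4}
New component count: 2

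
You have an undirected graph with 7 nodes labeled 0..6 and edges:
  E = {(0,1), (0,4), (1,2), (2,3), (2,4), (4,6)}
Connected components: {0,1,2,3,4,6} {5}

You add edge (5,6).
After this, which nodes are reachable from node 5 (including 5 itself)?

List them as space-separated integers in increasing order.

Before: nodes reachable from 5: {5}
Adding (5,6): merges 5's component with another. Reachability grows.
After: nodes reachable from 5: {0,1,2,3,4,5,6}

Answer: 0 1 2 3 4 5 6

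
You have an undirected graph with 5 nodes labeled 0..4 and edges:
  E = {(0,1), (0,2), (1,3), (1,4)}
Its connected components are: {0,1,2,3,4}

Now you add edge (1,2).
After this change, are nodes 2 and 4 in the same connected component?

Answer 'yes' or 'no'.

Initial components: {0,1,2,3,4}
Adding edge (1,2): both already in same component {0,1,2,3,4}. No change.
New components: {0,1,2,3,4}
Are 2 and 4 in the same component? yes

Answer: yes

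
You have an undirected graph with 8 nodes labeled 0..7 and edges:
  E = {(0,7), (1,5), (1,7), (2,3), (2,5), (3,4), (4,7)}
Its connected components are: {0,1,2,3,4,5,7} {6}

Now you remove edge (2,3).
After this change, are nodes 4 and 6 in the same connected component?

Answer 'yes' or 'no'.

Initial components: {0,1,2,3,4,5,7} {6}
Removing edge (2,3): not a bridge — component count unchanged at 2.
New components: {0,1,2,3,4,5,7} {6}
Are 4 and 6 in the same component? no

Answer: no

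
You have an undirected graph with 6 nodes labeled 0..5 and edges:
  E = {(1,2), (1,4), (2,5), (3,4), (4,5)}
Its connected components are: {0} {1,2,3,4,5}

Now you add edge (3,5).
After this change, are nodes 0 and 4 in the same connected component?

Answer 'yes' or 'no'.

Initial components: {0} {1,2,3,4,5}
Adding edge (3,5): both already in same component {1,2,3,4,5}. No change.
New components: {0} {1,2,3,4,5}
Are 0 and 4 in the same component? no

Answer: no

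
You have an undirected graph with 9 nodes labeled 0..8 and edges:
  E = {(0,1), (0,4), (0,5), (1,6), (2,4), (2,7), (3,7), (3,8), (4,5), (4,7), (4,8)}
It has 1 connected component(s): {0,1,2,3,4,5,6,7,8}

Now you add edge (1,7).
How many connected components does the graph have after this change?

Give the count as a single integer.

Initial component count: 1
Add (1,7): endpoints already in same component. Count unchanged: 1.
New component count: 1

Answer: 1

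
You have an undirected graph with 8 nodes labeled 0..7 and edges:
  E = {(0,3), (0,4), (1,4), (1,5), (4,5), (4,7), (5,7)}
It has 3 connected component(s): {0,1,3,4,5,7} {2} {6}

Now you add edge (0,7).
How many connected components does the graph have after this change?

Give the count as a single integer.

Answer: 3

Derivation:
Initial component count: 3
Add (0,7): endpoints already in same component. Count unchanged: 3.
New component count: 3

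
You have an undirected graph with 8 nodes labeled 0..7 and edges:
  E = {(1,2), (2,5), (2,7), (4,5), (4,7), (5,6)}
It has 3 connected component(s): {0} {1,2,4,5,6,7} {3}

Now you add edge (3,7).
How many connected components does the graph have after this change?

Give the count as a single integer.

Initial component count: 3
Add (3,7): merges two components. Count decreases: 3 -> 2.
New component count: 2

Answer: 2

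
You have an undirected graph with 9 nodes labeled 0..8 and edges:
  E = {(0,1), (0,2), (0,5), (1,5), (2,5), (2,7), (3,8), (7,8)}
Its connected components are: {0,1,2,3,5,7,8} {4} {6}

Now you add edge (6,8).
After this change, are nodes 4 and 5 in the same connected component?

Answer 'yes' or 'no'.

Initial components: {0,1,2,3,5,7,8} {4} {6}
Adding edge (6,8): merges {6} and {0,1,2,3,5,7,8}.
New components: {0,1,2,3,5,6,7,8} {4}
Are 4 and 5 in the same component? no

Answer: no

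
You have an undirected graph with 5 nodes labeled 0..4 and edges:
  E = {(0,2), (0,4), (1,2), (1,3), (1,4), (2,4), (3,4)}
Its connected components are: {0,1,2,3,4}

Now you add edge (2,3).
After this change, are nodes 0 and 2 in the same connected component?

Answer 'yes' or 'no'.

Initial components: {0,1,2,3,4}
Adding edge (2,3): both already in same component {0,1,2,3,4}. No change.
New components: {0,1,2,3,4}
Are 0 and 2 in the same component? yes

Answer: yes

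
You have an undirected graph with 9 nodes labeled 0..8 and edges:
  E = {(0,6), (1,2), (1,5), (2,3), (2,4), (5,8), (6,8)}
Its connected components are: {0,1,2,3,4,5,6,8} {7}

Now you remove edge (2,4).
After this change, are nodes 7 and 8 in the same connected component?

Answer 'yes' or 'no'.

Initial components: {0,1,2,3,4,5,6,8} {7}
Removing edge (2,4): it was a bridge — component count 2 -> 3.
New components: {0,1,2,3,5,6,8} {4} {7}
Are 7 and 8 in the same component? no

Answer: no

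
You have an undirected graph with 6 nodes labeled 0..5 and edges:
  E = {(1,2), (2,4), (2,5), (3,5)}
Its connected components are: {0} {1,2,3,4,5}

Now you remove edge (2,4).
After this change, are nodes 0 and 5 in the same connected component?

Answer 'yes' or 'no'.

Answer: no

Derivation:
Initial components: {0} {1,2,3,4,5}
Removing edge (2,4): it was a bridge — component count 2 -> 3.
New components: {0} {1,2,3,5} {4}
Are 0 and 5 in the same component? no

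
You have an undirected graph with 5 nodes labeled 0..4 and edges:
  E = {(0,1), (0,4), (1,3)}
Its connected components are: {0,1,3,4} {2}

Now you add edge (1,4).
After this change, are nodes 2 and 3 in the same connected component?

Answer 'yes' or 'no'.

Initial components: {0,1,3,4} {2}
Adding edge (1,4): both already in same component {0,1,3,4}. No change.
New components: {0,1,3,4} {2}
Are 2 and 3 in the same component? no

Answer: no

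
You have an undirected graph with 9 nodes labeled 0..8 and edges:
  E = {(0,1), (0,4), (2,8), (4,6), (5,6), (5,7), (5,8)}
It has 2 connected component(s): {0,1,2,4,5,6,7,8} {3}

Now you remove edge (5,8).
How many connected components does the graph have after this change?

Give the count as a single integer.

Answer: 3

Derivation:
Initial component count: 2
Remove (5,8): it was a bridge. Count increases: 2 -> 3.
  After removal, components: {0,1,4,5,6,7} {2,8} {3}
New component count: 3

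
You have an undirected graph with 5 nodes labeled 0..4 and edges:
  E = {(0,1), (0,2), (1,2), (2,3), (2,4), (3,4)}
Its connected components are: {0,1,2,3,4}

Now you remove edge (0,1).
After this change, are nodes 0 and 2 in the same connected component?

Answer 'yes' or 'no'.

Initial components: {0,1,2,3,4}
Removing edge (0,1): not a bridge — component count unchanged at 1.
New components: {0,1,2,3,4}
Are 0 and 2 in the same component? yes

Answer: yes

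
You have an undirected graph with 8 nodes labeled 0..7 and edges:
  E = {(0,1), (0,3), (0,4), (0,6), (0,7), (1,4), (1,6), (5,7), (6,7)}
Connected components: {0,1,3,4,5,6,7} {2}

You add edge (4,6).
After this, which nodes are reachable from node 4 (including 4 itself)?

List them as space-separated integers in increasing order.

Answer: 0 1 3 4 5 6 7

Derivation:
Before: nodes reachable from 4: {0,1,3,4,5,6,7}
Adding (4,6): both endpoints already in same component. Reachability from 4 unchanged.
After: nodes reachable from 4: {0,1,3,4,5,6,7}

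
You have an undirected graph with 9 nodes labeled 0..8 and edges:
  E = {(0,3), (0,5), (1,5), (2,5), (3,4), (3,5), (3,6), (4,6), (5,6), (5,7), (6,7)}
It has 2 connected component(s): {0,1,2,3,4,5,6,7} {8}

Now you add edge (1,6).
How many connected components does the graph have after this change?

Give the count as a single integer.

Answer: 2

Derivation:
Initial component count: 2
Add (1,6): endpoints already in same component. Count unchanged: 2.
New component count: 2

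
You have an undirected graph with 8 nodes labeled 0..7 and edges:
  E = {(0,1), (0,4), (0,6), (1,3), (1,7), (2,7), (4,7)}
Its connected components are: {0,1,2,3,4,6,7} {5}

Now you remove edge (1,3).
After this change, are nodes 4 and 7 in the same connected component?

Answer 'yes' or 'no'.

Answer: yes

Derivation:
Initial components: {0,1,2,3,4,6,7} {5}
Removing edge (1,3): it was a bridge — component count 2 -> 3.
New components: {0,1,2,4,6,7} {3} {5}
Are 4 and 7 in the same component? yes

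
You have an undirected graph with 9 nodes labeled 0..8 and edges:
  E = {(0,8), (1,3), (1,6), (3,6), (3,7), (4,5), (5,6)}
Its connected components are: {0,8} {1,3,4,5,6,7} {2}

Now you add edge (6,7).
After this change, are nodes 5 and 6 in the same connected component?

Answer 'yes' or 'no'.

Answer: yes

Derivation:
Initial components: {0,8} {1,3,4,5,6,7} {2}
Adding edge (6,7): both already in same component {1,3,4,5,6,7}. No change.
New components: {0,8} {1,3,4,5,6,7} {2}
Are 5 and 6 in the same component? yes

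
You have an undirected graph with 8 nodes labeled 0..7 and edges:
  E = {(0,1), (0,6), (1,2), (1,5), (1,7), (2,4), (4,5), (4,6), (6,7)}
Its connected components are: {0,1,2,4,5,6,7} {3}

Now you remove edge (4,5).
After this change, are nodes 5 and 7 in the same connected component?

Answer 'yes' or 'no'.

Initial components: {0,1,2,4,5,6,7} {3}
Removing edge (4,5): not a bridge — component count unchanged at 2.
New components: {0,1,2,4,5,6,7} {3}
Are 5 and 7 in the same component? yes

Answer: yes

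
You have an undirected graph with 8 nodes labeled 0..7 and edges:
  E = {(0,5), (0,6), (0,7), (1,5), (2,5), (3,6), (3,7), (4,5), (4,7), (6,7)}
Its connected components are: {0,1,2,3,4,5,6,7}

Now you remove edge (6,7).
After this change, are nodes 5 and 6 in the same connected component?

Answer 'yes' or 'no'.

Answer: yes

Derivation:
Initial components: {0,1,2,3,4,5,6,7}
Removing edge (6,7): not a bridge — component count unchanged at 1.
New components: {0,1,2,3,4,5,6,7}
Are 5 and 6 in the same component? yes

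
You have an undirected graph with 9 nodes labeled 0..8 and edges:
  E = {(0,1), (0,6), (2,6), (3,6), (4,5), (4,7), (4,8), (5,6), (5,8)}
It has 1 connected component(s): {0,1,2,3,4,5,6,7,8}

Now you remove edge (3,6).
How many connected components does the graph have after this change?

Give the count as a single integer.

Initial component count: 1
Remove (3,6): it was a bridge. Count increases: 1 -> 2.
  After removal, components: {0,1,2,4,5,6,7,8} {3}
New component count: 2

Answer: 2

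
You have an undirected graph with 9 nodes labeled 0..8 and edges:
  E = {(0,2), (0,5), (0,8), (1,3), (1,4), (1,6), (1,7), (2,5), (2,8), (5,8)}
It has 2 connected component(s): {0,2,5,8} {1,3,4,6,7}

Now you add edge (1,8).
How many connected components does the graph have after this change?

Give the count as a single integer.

Answer: 1

Derivation:
Initial component count: 2
Add (1,8): merges two components. Count decreases: 2 -> 1.
New component count: 1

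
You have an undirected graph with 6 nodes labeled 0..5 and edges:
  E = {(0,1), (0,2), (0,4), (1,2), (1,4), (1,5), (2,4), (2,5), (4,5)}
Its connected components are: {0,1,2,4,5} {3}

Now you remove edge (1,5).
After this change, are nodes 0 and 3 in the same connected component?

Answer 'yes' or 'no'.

Answer: no

Derivation:
Initial components: {0,1,2,4,5} {3}
Removing edge (1,5): not a bridge — component count unchanged at 2.
New components: {0,1,2,4,5} {3}
Are 0 and 3 in the same component? no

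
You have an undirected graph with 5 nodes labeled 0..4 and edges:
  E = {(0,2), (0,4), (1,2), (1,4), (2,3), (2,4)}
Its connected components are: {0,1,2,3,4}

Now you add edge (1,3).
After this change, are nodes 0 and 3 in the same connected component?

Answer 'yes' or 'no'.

Initial components: {0,1,2,3,4}
Adding edge (1,3): both already in same component {0,1,2,3,4}. No change.
New components: {0,1,2,3,4}
Are 0 and 3 in the same component? yes

Answer: yes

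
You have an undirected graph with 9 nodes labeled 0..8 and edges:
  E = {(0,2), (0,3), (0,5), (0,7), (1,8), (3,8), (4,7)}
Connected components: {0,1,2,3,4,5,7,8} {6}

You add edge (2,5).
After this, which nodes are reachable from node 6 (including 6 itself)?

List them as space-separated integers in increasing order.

Answer: 6

Derivation:
Before: nodes reachable from 6: {6}
Adding (2,5): both endpoints already in same component. Reachability from 6 unchanged.
After: nodes reachable from 6: {6}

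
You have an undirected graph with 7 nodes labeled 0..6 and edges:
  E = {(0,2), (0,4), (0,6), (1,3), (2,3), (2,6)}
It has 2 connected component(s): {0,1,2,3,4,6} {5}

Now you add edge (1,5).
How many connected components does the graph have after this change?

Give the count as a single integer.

Initial component count: 2
Add (1,5): merges two components. Count decreases: 2 -> 1.
New component count: 1

Answer: 1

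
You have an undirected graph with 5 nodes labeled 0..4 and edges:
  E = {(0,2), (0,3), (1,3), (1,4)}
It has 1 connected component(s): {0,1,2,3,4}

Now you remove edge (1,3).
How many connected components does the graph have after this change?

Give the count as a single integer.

Initial component count: 1
Remove (1,3): it was a bridge. Count increases: 1 -> 2.
  After removal, components: {0,2,3} {1,4}
New component count: 2

Answer: 2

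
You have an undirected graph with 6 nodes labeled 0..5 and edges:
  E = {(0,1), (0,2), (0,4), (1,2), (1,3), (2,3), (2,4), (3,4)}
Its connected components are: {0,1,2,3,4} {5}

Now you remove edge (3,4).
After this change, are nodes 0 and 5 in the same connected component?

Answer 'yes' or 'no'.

Initial components: {0,1,2,3,4} {5}
Removing edge (3,4): not a bridge — component count unchanged at 2.
New components: {0,1,2,3,4} {5}
Are 0 and 5 in the same component? no

Answer: no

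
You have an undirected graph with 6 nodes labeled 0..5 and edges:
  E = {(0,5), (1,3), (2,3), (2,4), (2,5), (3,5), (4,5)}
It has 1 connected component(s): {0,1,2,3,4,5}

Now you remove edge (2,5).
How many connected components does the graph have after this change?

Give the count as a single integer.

Answer: 1

Derivation:
Initial component count: 1
Remove (2,5): not a bridge. Count unchanged: 1.
  After removal, components: {0,1,2,3,4,5}
New component count: 1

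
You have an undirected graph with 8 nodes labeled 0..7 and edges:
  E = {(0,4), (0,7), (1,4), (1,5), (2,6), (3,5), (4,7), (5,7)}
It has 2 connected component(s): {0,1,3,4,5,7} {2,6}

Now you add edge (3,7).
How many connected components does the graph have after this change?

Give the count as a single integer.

Answer: 2

Derivation:
Initial component count: 2
Add (3,7): endpoints already in same component. Count unchanged: 2.
New component count: 2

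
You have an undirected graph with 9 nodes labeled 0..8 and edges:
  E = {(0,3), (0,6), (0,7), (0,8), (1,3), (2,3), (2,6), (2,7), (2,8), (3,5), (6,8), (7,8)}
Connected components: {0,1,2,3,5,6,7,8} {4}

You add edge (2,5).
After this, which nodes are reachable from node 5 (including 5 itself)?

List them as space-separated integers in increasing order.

Answer: 0 1 2 3 5 6 7 8

Derivation:
Before: nodes reachable from 5: {0,1,2,3,5,6,7,8}
Adding (2,5): both endpoints already in same component. Reachability from 5 unchanged.
After: nodes reachable from 5: {0,1,2,3,5,6,7,8}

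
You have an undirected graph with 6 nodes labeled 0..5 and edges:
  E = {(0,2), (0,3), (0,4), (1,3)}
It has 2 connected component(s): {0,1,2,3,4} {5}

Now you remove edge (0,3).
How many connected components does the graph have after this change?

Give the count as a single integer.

Answer: 3

Derivation:
Initial component count: 2
Remove (0,3): it was a bridge. Count increases: 2 -> 3.
  After removal, components: {0,2,4} {1,3} {5}
New component count: 3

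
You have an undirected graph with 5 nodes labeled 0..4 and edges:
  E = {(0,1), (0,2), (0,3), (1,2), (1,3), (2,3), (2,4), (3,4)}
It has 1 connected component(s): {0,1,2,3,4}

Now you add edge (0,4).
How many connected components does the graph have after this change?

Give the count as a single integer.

Answer: 1

Derivation:
Initial component count: 1
Add (0,4): endpoints already in same component. Count unchanged: 1.
New component count: 1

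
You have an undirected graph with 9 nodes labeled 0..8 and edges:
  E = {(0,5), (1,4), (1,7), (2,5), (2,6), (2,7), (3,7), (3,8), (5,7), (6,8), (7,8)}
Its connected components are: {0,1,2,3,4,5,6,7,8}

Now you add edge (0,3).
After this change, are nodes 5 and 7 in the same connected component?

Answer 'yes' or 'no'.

Initial components: {0,1,2,3,4,5,6,7,8}
Adding edge (0,3): both already in same component {0,1,2,3,4,5,6,7,8}. No change.
New components: {0,1,2,3,4,5,6,7,8}
Are 5 and 7 in the same component? yes

Answer: yes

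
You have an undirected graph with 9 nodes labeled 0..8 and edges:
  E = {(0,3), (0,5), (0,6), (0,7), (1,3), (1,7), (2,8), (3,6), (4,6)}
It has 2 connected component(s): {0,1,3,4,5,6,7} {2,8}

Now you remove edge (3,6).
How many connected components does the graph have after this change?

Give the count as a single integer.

Answer: 2

Derivation:
Initial component count: 2
Remove (3,6): not a bridge. Count unchanged: 2.
  After removal, components: {0,1,3,4,5,6,7} {2,8}
New component count: 2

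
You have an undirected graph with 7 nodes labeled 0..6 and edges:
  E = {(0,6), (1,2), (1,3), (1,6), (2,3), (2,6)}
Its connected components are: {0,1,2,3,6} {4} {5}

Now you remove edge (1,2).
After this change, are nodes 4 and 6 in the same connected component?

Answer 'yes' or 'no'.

Initial components: {0,1,2,3,6} {4} {5}
Removing edge (1,2): not a bridge — component count unchanged at 3.
New components: {0,1,2,3,6} {4} {5}
Are 4 and 6 in the same component? no

Answer: no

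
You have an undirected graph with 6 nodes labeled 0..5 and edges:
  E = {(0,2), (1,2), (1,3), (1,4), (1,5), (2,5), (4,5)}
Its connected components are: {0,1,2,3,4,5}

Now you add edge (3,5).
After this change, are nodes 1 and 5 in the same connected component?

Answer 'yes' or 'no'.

Initial components: {0,1,2,3,4,5}
Adding edge (3,5): both already in same component {0,1,2,3,4,5}. No change.
New components: {0,1,2,3,4,5}
Are 1 and 5 in the same component? yes

Answer: yes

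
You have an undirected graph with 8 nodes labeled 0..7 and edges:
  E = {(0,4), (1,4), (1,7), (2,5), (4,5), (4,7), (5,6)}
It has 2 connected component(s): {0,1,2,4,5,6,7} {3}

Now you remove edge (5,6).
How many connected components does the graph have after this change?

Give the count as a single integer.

Answer: 3

Derivation:
Initial component count: 2
Remove (5,6): it was a bridge. Count increases: 2 -> 3.
  After removal, components: {0,1,2,4,5,7} {3} {6}
New component count: 3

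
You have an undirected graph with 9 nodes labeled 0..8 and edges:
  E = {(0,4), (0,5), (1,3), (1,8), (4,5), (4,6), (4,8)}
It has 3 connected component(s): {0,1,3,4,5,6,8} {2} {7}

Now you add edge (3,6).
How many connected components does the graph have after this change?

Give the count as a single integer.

Answer: 3

Derivation:
Initial component count: 3
Add (3,6): endpoints already in same component. Count unchanged: 3.
New component count: 3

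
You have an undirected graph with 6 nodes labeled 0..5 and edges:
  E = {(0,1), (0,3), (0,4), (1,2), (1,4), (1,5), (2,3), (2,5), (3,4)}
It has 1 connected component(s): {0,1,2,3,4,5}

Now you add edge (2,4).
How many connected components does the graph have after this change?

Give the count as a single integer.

Initial component count: 1
Add (2,4): endpoints already in same component. Count unchanged: 1.
New component count: 1

Answer: 1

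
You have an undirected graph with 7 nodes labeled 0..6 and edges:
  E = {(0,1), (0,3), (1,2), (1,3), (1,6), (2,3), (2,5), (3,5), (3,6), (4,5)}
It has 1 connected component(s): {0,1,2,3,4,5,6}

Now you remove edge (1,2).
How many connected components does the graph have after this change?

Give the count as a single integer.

Answer: 1

Derivation:
Initial component count: 1
Remove (1,2): not a bridge. Count unchanged: 1.
  After removal, components: {0,1,2,3,4,5,6}
New component count: 1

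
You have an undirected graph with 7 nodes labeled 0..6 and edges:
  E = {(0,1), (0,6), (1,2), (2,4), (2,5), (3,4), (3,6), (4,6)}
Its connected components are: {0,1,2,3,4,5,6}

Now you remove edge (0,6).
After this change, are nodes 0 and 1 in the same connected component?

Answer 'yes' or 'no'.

Answer: yes

Derivation:
Initial components: {0,1,2,3,4,5,6}
Removing edge (0,6): not a bridge — component count unchanged at 1.
New components: {0,1,2,3,4,5,6}
Are 0 and 1 in the same component? yes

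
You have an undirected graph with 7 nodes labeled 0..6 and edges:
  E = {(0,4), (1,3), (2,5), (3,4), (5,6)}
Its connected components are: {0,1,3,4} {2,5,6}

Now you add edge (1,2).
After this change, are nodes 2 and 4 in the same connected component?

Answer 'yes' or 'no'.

Answer: yes

Derivation:
Initial components: {0,1,3,4} {2,5,6}
Adding edge (1,2): merges {0,1,3,4} and {2,5,6}.
New components: {0,1,2,3,4,5,6}
Are 2 and 4 in the same component? yes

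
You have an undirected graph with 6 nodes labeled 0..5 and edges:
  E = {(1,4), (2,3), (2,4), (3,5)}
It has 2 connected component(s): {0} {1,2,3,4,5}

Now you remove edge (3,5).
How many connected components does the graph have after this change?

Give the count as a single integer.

Initial component count: 2
Remove (3,5): it was a bridge. Count increases: 2 -> 3.
  After removal, components: {0} {1,2,3,4} {5}
New component count: 3

Answer: 3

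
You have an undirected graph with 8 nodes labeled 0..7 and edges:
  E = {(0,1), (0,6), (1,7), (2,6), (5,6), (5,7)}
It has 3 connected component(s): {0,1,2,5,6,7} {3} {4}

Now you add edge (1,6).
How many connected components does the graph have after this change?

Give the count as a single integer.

Answer: 3

Derivation:
Initial component count: 3
Add (1,6): endpoints already in same component. Count unchanged: 3.
New component count: 3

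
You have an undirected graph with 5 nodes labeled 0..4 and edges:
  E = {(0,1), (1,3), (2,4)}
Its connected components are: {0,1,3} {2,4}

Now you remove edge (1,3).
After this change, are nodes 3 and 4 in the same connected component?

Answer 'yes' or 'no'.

Answer: no

Derivation:
Initial components: {0,1,3} {2,4}
Removing edge (1,3): it was a bridge — component count 2 -> 3.
New components: {0,1} {2,4} {3}
Are 3 and 4 in the same component? no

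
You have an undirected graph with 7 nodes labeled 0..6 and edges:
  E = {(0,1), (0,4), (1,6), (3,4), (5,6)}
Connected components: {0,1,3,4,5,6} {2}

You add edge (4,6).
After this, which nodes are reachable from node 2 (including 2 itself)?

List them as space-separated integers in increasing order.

Before: nodes reachable from 2: {2}
Adding (4,6): both endpoints already in same component. Reachability from 2 unchanged.
After: nodes reachable from 2: {2}

Answer: 2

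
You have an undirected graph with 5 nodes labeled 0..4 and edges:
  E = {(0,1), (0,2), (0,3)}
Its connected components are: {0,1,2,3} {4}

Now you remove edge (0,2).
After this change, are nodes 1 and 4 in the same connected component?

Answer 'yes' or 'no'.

Initial components: {0,1,2,3} {4}
Removing edge (0,2): it was a bridge — component count 2 -> 3.
New components: {0,1,3} {2} {4}
Are 1 and 4 in the same component? no

Answer: no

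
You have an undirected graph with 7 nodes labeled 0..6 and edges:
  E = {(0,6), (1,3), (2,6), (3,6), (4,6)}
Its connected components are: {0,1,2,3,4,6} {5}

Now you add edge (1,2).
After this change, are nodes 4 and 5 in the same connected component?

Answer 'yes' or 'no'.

Initial components: {0,1,2,3,4,6} {5}
Adding edge (1,2): both already in same component {0,1,2,3,4,6}. No change.
New components: {0,1,2,3,4,6} {5}
Are 4 and 5 in the same component? no

Answer: no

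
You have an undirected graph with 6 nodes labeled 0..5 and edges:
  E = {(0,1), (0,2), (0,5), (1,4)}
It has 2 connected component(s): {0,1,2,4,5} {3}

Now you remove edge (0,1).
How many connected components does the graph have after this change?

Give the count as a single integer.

Answer: 3

Derivation:
Initial component count: 2
Remove (0,1): it was a bridge. Count increases: 2 -> 3.
  After removal, components: {0,2,5} {1,4} {3}
New component count: 3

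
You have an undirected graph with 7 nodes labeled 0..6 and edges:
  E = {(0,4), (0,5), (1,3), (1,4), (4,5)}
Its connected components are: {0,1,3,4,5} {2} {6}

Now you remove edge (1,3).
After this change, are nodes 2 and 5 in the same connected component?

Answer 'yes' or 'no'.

Initial components: {0,1,3,4,5} {2} {6}
Removing edge (1,3): it was a bridge — component count 3 -> 4.
New components: {0,1,4,5} {2} {3} {6}
Are 2 and 5 in the same component? no

Answer: no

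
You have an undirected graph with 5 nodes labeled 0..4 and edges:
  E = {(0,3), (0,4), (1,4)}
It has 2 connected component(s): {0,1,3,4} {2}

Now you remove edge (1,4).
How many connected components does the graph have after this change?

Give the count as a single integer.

Answer: 3

Derivation:
Initial component count: 2
Remove (1,4): it was a bridge. Count increases: 2 -> 3.
  After removal, components: {0,3,4} {1} {2}
New component count: 3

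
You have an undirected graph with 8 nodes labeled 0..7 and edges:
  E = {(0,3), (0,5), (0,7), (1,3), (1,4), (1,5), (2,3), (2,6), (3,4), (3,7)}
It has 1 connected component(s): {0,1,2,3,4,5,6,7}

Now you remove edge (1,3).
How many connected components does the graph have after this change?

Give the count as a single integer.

Answer: 1

Derivation:
Initial component count: 1
Remove (1,3): not a bridge. Count unchanged: 1.
  After removal, components: {0,1,2,3,4,5,6,7}
New component count: 1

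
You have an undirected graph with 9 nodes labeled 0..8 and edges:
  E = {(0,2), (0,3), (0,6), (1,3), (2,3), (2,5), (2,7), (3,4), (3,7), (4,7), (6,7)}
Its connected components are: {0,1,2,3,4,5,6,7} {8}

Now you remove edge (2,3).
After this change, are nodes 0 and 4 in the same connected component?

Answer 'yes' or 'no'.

Answer: yes

Derivation:
Initial components: {0,1,2,3,4,5,6,7} {8}
Removing edge (2,3): not a bridge — component count unchanged at 2.
New components: {0,1,2,3,4,5,6,7} {8}
Are 0 and 4 in the same component? yes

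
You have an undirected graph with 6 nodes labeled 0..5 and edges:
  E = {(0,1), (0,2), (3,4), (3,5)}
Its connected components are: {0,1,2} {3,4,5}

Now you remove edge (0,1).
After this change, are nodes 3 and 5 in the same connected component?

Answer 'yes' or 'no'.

Initial components: {0,1,2} {3,4,5}
Removing edge (0,1): it was a bridge — component count 2 -> 3.
New components: {0,2} {1} {3,4,5}
Are 3 and 5 in the same component? yes

Answer: yes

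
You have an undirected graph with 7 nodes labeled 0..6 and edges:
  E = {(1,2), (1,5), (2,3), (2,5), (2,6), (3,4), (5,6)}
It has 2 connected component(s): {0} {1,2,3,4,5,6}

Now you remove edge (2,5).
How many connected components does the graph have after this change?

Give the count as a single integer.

Initial component count: 2
Remove (2,5): not a bridge. Count unchanged: 2.
  After removal, components: {0} {1,2,3,4,5,6}
New component count: 2

Answer: 2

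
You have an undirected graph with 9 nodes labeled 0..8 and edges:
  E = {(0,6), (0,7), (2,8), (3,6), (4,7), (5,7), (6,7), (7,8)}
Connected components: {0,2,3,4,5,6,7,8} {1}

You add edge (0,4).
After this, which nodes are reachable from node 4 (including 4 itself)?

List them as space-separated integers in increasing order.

Answer: 0 2 3 4 5 6 7 8

Derivation:
Before: nodes reachable from 4: {0,2,3,4,5,6,7,8}
Adding (0,4): both endpoints already in same component. Reachability from 4 unchanged.
After: nodes reachable from 4: {0,2,3,4,5,6,7,8}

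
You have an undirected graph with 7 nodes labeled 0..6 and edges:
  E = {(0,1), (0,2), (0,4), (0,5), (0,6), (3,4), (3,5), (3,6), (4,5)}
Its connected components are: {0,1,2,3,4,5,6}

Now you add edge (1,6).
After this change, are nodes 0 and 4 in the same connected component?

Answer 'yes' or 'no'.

Initial components: {0,1,2,3,4,5,6}
Adding edge (1,6): both already in same component {0,1,2,3,4,5,6}. No change.
New components: {0,1,2,3,4,5,6}
Are 0 and 4 in the same component? yes

Answer: yes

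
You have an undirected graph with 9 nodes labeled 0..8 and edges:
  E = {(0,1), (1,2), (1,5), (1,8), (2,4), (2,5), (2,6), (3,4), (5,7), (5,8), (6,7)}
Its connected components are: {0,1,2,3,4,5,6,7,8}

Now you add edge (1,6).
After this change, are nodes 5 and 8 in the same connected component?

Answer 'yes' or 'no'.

Initial components: {0,1,2,3,4,5,6,7,8}
Adding edge (1,6): both already in same component {0,1,2,3,4,5,6,7,8}. No change.
New components: {0,1,2,3,4,5,6,7,8}
Are 5 and 8 in the same component? yes

Answer: yes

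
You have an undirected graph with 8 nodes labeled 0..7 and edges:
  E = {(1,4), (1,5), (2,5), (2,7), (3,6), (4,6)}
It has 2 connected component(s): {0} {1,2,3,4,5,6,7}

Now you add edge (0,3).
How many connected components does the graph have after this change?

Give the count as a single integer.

Answer: 1

Derivation:
Initial component count: 2
Add (0,3): merges two components. Count decreases: 2 -> 1.
New component count: 1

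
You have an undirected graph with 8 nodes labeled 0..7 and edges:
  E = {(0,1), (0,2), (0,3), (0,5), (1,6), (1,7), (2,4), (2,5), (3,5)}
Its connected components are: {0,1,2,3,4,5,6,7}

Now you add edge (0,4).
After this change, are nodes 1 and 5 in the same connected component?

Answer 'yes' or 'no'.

Answer: yes

Derivation:
Initial components: {0,1,2,3,4,5,6,7}
Adding edge (0,4): both already in same component {0,1,2,3,4,5,6,7}. No change.
New components: {0,1,2,3,4,5,6,7}
Are 1 and 5 in the same component? yes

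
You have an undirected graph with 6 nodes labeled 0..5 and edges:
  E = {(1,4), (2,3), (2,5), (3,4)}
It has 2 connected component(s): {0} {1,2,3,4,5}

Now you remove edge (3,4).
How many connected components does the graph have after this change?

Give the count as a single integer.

Initial component count: 2
Remove (3,4): it was a bridge. Count increases: 2 -> 3.
  After removal, components: {0} {1,4} {2,3,5}
New component count: 3

Answer: 3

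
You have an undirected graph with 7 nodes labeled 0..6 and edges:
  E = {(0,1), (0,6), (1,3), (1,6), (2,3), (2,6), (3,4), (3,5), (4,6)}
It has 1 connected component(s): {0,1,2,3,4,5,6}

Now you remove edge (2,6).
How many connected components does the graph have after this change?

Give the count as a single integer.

Initial component count: 1
Remove (2,6): not a bridge. Count unchanged: 1.
  After removal, components: {0,1,2,3,4,5,6}
New component count: 1

Answer: 1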